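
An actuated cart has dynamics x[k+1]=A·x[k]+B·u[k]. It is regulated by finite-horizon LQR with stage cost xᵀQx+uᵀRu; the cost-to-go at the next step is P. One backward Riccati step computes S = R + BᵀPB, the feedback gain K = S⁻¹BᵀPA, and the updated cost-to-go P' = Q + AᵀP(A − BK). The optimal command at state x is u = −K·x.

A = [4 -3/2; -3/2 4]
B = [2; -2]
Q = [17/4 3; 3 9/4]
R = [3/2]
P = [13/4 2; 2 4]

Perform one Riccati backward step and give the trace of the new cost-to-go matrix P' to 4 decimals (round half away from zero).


46.2565

BᵀP = [2.5000 -4.0000]
S = R + BᵀPB = [3/2] + [13.0000] = [14.5000]
BᵀPA = [16.0000 -19.7500]
K = S⁻¹·BᵀPA = [1.1034 -1.3621]
A−BK = [1.7931 1.2241; 0.7069 1.2759]
AᵀP(A−BK) = [19.3448 14.7931; 14.7931 20.4116]
P' = Q + AᵀP(A−BK) = [23.5948 17.7931; 17.7931 22.6616]
tr(P') = 46.2565


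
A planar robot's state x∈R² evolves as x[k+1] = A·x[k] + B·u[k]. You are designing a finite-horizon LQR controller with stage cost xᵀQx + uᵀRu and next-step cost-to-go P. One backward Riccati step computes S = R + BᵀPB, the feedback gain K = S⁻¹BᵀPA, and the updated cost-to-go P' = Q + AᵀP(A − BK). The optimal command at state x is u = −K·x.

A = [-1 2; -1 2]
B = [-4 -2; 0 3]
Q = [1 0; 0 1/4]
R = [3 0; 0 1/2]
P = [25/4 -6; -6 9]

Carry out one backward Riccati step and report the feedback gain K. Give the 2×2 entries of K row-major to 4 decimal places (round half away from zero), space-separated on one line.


BᵀP = [-25.0000 24.0000; -30.5000 39.0000]
S = R + BᵀPB = [3 0; 0 1/2] + [100.0000 122.0000; 122.0000 178.0000] = [103.0000 122.0000; 122.0000 178.5000]
BᵀPA = [1.0000 -2.0000; -8.5000 17.0000]
K = S⁻¹·BᵀPA = [0.3471 -0.6943; -0.2849 0.5698]
A−BK = [-0.1812 0.3624; -0.1454 0.2907]
AᵀP(A−BK) = [0.4814 -0.9628; -0.9628 1.9256]
P' = Q + AᵀP(A−BK) = [1.4814 -0.9628; -0.9628 2.1756]
tr(P') = 3.6570

0.3471 -0.6943 -0.2849 0.5698


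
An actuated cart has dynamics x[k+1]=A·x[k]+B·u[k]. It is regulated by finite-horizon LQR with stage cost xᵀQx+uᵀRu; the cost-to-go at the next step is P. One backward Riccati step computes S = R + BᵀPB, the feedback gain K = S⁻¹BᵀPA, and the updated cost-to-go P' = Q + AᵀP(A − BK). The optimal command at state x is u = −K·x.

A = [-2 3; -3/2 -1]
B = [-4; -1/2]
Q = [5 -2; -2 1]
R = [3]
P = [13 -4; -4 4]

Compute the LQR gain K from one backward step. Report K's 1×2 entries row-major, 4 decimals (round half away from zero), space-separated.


0.4031 -0.8367

BᵀP = [-50.0000 14.0000]
S = R + BᵀPB = [3] + [193.0000] = [196.0000]
BᵀPA = [79.0000 -164.0000]
K = S⁻¹·BᵀPA = [0.4031 -0.8367]
A−BK = [-0.3878 -0.3469; -1.2985 -1.4184]
AᵀP(A−BK) = [5.1582 4.1020; 4.1020 7.7755]
P' = Q + AᵀP(A−BK) = [10.1582 2.1020; 2.1020 8.7755]
tr(P') = 18.9337


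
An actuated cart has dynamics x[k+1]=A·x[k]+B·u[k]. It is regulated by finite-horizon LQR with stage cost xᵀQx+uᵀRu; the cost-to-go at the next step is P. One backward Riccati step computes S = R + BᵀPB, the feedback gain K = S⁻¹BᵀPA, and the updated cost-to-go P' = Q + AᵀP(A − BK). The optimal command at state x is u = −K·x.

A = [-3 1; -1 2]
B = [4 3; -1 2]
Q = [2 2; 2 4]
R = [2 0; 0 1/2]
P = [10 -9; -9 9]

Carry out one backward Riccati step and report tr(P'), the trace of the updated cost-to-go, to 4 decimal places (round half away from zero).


6.8744

BᵀP = [49.0000 -45.0000; 12.0000 -9.0000]
S = R + BᵀPB = [2 0; 0 1/2] + [241.0000 57.0000; 57.0000 18.0000] = [243.0000 57.0000; 57.0000 18.5000]
BᵀPA = [-102.0000 -41.0000; -27.0000 -6.0000]
K = S⁻¹·BᵀPA = [-0.2792 -0.3341; -0.5993 0.7052]
A−BK = [-0.0854 0.2210; -0.0806 0.2555]
AᵀP(A−BK) = [0.3430 -0.0421; -0.0421 0.5315]
P' = Q + AᵀP(A−BK) = [2.3430 1.9579; 1.9579 4.5315]
tr(P') = 6.8744


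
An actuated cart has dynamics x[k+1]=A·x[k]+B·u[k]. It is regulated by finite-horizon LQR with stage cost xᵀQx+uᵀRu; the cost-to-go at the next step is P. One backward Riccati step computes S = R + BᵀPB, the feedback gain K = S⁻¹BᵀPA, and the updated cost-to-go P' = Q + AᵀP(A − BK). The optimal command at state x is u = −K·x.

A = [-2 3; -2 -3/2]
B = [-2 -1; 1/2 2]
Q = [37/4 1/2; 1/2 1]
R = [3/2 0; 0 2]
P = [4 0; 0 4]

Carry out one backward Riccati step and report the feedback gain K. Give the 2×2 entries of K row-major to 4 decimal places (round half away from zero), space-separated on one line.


1.3688 -1.1635 -1.1103 -0.4563

BᵀP = [-8.0000 2.0000; -4.0000 8.0000]
S = R + BᵀPB = [3/2 0; 0 2] + [17.0000 12.0000; 12.0000 20.0000] = [18.5000 12.0000; 12.0000 22.0000]
BᵀPA = [12.0000 -27.0000; -8.0000 -24.0000]
K = S⁻¹·BᵀPA = [1.3688 -1.1635; -1.1103 -0.4563]
A−BK = [-0.3726 0.2167; -0.4639 -0.0057]
AᵀP(A−BK) = [6.6920 -1.6882; -1.6882 2.6350]
P' = Q + AᵀP(A−BK) = [15.9420 -1.1882; -1.1882 3.6350]
tr(P') = 19.5770


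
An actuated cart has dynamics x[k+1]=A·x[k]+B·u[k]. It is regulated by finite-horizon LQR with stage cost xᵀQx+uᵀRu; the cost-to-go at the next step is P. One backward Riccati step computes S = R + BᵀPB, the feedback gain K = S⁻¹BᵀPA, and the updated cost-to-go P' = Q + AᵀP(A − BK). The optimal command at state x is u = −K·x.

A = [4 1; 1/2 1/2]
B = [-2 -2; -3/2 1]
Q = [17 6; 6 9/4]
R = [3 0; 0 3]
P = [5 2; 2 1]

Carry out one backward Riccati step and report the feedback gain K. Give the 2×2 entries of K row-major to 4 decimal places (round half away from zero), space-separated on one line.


BᵀP = [-13.0000 -5.5000; -8.0000 -3.0000]
S = R + BᵀPB = [3 0; 0 3] + [34.2500 20.5000; 20.5000 13.0000] = [37.2500 20.5000; 20.5000 16.0000]
BᵀPA = [-54.7500 -15.7500; -33.5000 -9.5000]
K = S⁻¹·BᵀPA = [-1.0768 -0.3257; -0.7141 -0.1764]
A−BK = [0.4182 -0.0043; -0.4011 0.1878]
AᵀP(A−BK) = [5.3727 1.5064; 1.5064 0.4438]
P' = Q + AᵀP(A−BK) = [22.3727 7.5064; 7.5064 2.6938]
tr(P') = 25.0665

-1.0768 -0.3257 -0.7141 -0.1764


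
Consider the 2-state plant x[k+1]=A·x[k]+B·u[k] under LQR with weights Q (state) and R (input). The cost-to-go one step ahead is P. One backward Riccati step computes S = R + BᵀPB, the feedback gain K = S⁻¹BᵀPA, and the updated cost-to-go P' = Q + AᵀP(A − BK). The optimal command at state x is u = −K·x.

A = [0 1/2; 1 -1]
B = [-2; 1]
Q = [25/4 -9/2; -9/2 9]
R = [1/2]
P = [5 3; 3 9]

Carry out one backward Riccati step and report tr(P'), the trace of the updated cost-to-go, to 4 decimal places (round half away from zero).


28.5714

BᵀP = [-7.0000 3.0000]
S = R + BᵀPB = [1/2] + [17.0000] = [17.5000]
BᵀPA = [3.0000 -6.5000]
K = S⁻¹·BᵀPA = [0.1714 -0.3714]
A−BK = [0.3429 -0.2429; 0.8286 -0.6286]
AᵀP(A−BK) = [8.4857 -6.3857; -6.3857 4.8357]
P' = Q + AᵀP(A−BK) = [14.7357 -10.8857; -10.8857 13.8357]
tr(P') = 28.5714


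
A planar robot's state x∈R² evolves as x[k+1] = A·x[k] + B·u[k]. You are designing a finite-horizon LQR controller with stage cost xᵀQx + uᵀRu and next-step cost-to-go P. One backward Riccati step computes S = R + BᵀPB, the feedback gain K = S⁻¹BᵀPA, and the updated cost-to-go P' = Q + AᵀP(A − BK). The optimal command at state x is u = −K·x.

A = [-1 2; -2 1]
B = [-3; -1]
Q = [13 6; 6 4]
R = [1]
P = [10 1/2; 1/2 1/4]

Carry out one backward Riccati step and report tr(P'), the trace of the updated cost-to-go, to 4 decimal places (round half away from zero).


18.2069

BᵀP = [-30.5000 -1.7500]
S = R + BᵀPB = [1] + [93.2500] = [94.2500]
BᵀPA = [34.0000 -62.7500]
K = S⁻¹·BᵀPA = [0.3607 -0.6658]
A−BK = [0.0822 0.0027; -1.6393 0.3342]
AᵀP(A−BK) = [0.7347 -0.3634; -0.3634 0.4721]
P' = Q + AᵀP(A−BK) = [13.7347 5.6366; 5.6366 4.4721]
tr(P') = 18.2069


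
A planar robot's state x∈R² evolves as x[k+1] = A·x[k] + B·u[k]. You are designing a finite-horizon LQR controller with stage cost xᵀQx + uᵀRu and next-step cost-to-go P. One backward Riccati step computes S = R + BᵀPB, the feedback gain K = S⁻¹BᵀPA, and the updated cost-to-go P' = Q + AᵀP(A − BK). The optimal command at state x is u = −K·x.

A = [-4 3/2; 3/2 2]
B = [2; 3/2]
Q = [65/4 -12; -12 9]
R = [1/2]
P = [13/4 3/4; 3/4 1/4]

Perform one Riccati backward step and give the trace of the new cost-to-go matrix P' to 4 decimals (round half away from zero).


27.9007

BᵀP = [7.6250 1.8750]
S = R + BᵀPB = [1/2] + [18.0625] = [18.5625]
BᵀPA = [-27.6875 15.1875]
K = S⁻¹·BᵀPA = [-1.4916 0.8182]
A−BK = [-1.0168 -0.1364; 3.7374 0.7727]
AᵀP(A−BK) = [2.2643 -0.4091; -0.4091 0.3864]
P' = Q + AᵀP(A−BK) = [18.5143 -12.4091; -12.4091 9.3864]
tr(P') = 27.9007


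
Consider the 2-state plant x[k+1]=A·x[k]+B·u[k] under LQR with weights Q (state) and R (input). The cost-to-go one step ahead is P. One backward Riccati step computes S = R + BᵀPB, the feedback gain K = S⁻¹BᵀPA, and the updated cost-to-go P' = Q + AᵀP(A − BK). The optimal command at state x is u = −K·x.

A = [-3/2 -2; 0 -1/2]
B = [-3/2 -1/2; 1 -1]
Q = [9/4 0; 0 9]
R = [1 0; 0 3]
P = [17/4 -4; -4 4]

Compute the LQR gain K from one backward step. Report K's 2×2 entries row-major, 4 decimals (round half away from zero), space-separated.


0.5863 0.5988 0.0022 0.0324

BᵀP = [-10.3750 10.0000; 1.8750 -2.0000]
S = R + BᵀPB = [1 0; 0 3] + [25.5625 -4.8125; -4.8125 1.0625] = [26.5625 -4.8125; -4.8125 4.0625]
BᵀPA = [15.5625 15.7500; -2.8125 -2.7500]
K = S⁻¹·BᵀPA = [0.5863 0.5988; 0.0022 0.0324]
A−BK = [-0.6195 -1.0855; -0.5841 -1.0664]
AᵀP(A−BK) = [0.4447 0.5221; 0.5221 0.6578]
P' = Q + AᵀP(A−BK) = [2.6947 0.5221; 0.5221 9.6578]
tr(P') = 12.3525


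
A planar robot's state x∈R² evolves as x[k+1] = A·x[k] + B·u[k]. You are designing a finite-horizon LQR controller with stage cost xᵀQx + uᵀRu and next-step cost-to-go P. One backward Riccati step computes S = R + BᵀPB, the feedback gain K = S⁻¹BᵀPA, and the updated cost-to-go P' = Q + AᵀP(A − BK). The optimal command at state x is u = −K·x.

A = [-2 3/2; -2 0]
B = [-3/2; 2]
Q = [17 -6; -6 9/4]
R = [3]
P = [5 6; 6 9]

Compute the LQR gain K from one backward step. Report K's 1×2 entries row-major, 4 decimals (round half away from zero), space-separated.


-1.8947 0.4737

BᵀP = [4.5000 9.0000]
S = R + BᵀPB = [3] + [11.2500] = [14.2500]
BᵀPA = [-27.0000 6.7500]
K = S⁻¹·BᵀPA = [-1.8947 0.4737]
A−BK = [-4.8421 2.2105; 1.7895 -0.9474]
AᵀP(A−BK) = [52.8421 -20.2105; -20.2105 8.0526]
P' = Q + AᵀP(A−BK) = [69.8421 -26.2105; -26.2105 10.3026]
tr(P') = 80.1447


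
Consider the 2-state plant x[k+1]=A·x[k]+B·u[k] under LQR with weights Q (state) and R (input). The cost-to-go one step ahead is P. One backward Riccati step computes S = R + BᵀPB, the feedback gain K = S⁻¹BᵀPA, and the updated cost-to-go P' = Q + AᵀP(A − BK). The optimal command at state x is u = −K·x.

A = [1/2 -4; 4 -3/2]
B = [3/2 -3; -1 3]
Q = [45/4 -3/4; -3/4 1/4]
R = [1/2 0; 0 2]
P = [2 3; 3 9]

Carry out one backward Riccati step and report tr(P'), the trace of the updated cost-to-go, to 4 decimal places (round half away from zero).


BᵀP = [0.0000 -4.5000; 3.0000 18.0000]
S = R + BᵀPB = [1/2 0; 0 2] + [4.5000 -13.5000; -13.5000 45.0000] = [5.0000 -13.5000; -13.5000 47.0000]
BᵀPA = [-18.0000 6.7500; 73.5000 -39.0000]
K = S⁻¹·BᵀPA = [2.7725 -3.9668; 2.3602 -1.9692]
A−BK = [3.4218 -3.9573; -0.3081 0.4408]
AᵀP(A−BK) = [32.9313 -34.9171; -34.9171 38.2275]
P' = Q + AᵀP(A−BK) = [44.1813 -35.6671; -35.6671 38.4775]
tr(P') = 82.6588

82.6588


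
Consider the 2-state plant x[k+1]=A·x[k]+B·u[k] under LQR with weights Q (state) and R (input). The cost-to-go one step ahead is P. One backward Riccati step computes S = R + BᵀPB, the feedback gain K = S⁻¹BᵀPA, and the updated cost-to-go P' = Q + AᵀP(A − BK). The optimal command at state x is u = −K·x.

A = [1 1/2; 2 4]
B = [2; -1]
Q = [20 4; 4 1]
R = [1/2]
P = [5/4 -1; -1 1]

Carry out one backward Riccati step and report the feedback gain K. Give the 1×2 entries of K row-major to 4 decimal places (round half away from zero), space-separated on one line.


BᵀP = [3.5000 -3.0000]
S = R + BᵀPB = [1/2] + [10.0000] = [10.5000]
BᵀPA = [-2.5000 -10.2500]
K = S⁻¹·BᵀPA = [-0.2381 -0.9762]
A−BK = [1.4762 2.4524; 1.7619 3.0238]
AᵀP(A−BK) = [0.6548 1.1845; 1.1845 2.3065]
P' = Q + AᵀP(A−BK) = [20.6548 5.1845; 5.1845 3.3065]
tr(P') = 23.9613

-0.2381 -0.9762


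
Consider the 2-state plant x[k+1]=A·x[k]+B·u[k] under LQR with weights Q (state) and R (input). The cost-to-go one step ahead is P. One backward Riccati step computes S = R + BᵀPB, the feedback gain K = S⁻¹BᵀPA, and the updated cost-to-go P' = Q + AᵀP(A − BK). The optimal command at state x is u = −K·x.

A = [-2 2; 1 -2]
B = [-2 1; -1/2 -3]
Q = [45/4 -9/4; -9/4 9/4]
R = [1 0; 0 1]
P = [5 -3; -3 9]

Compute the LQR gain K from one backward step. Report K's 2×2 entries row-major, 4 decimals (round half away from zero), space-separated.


BᵀP = [-8.5000 1.5000; 14.0000 -30.0000]
S = R + BᵀPB = [1 0; 0 1] + [16.2500 -13.0000; -13.0000 104.0000] = [17.2500 -13.0000; -13.0000 105.0000]
BᵀPA = [18.5000 -20.0000; -58.0000 88.0000]
K = S⁻¹·BᵀPA = [0.7237 -0.5821; -0.4628 0.7660]
A−BK = [-0.0898 0.0697; -0.0265 0.0070]
AᵀP(A−BK) = [0.7703 -0.8013; -0.8013 0.9475]
P' = Q + AᵀP(A−BK) = [12.0203 -3.0513; -3.0513 3.1975]
tr(P') = 15.2178

0.7237 -0.5821 -0.4628 0.7660


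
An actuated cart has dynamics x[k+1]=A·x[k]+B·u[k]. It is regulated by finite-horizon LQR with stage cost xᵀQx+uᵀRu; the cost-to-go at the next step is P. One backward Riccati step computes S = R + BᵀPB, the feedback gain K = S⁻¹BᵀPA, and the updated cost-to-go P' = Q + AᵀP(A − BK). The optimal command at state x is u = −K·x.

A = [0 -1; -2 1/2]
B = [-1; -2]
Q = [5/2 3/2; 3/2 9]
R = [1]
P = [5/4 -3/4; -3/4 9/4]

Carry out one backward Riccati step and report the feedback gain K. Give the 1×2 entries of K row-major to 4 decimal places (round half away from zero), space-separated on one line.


BᵀP = [0.2500 -3.7500]
S = R + BᵀPB = [1] + [7.2500] = [8.2500]
BᵀPA = [7.5000 -2.1250]
K = S⁻¹·BᵀPA = [0.9091 -0.2576]
A−BK = [0.9091 -1.2576; -0.1818 -0.0152]
AᵀP(A−BK) = [2.1818 -1.8182; -1.8182 2.0152]
P' = Q + AᵀP(A−BK) = [4.6818 -0.3182; -0.3182 11.0152]
tr(P') = 15.6970

0.9091 -0.2576


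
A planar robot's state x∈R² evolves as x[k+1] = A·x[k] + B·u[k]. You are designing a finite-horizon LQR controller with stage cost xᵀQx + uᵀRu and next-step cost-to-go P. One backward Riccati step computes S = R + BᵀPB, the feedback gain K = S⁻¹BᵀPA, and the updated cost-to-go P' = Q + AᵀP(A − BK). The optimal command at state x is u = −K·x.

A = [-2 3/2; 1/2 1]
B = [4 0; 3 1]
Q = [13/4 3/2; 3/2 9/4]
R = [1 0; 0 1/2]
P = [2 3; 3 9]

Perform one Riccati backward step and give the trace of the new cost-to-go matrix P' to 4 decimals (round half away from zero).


BᵀP = [17.0000 39.0000; 3.0000 9.0000]
S = R + BᵀPB = [1 0; 0 1/2] + [185.0000 39.0000; 39.0000 9.0000] = [186.0000 39.0000; 39.0000 9.5000]
BᵀPA = [-14.5000 64.5000; -1.5000 13.5000]
K = S⁻¹·BᵀPA = [-0.3222 0.3506; 1.1646 -0.0183]
A−BK = [-0.7114 0.0976; 0.3018 -0.0335]
AᵀP(A−BK) = [1.3257 -0.1936; -0.1936 0.1326]
P' = Q + AᵀP(A−BK) = [4.5757 1.3064; 1.3064 2.3826]
tr(P') = 6.9583

6.9583


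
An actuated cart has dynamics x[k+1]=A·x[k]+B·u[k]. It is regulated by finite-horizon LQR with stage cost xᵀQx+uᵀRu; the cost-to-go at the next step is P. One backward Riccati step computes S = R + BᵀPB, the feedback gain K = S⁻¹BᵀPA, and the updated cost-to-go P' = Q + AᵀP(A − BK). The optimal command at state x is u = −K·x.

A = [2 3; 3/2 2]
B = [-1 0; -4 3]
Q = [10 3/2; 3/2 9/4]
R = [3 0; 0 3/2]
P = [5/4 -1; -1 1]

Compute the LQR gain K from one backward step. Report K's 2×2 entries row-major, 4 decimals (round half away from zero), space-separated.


BᵀP = [2.7500 -3.0000; -3.0000 3.0000]
S = R + BᵀPB = [3 0; 0 3/2] + [9.2500 -9.0000; -9.0000 9.0000] = [12.2500 -9.0000; -9.0000 10.5000]
BᵀPA = [1.0000 2.2500; -1.5000 -3.0000]
K = S⁻¹·BᵀPA = [-0.0630 -0.0709; -0.1969 -0.3465]
A−BK = [1.9370 2.9291; 1.8386 2.7559]
AᵀP(A−BK) = [1.0177 1.5512; 1.5512 2.3701]
P' = Q + AᵀP(A−BK) = [11.0177 3.0512; 3.0512 4.6201]
tr(P') = 15.6378

-0.0630 -0.0709 -0.1969 -0.3465


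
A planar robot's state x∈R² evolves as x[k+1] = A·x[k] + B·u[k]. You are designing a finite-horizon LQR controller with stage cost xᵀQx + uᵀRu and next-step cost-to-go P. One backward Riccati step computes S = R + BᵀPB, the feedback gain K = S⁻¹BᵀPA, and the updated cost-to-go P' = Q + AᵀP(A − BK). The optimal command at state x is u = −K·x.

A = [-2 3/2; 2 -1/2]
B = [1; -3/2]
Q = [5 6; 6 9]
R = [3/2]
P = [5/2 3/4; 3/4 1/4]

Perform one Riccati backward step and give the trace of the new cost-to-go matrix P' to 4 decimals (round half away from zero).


BᵀP = [1.3750 0.3750]
S = R + BᵀPB = [3/2] + [0.8125] = [2.3125]
BᵀPA = [-2.0000 1.8750]
K = S⁻¹·BᵀPA = [-0.8649 0.8108]
A−BK = [-1.1351 0.6892; 0.7027 0.7162]
AᵀP(A−BK) = [3.2703 -3.1284; -3.1284 3.0422]
P' = Q + AᵀP(A−BK) = [8.2703 2.8716; 2.8716 12.0422]
tr(P') = 20.3125

20.3125


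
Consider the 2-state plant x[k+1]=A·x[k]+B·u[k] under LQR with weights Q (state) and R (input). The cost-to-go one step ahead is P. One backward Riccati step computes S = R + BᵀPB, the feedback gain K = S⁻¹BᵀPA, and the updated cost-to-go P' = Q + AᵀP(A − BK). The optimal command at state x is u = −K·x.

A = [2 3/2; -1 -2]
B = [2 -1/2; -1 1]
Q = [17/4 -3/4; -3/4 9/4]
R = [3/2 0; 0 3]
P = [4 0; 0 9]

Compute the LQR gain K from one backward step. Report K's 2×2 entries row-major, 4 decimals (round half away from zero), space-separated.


BᵀP = [8.0000 -9.0000; -2.0000 9.0000]
S = R + BᵀPB = [3/2 0; 0 3] + [25.0000 -13.0000; -13.0000 10.0000] = [26.5000 -13.0000; -13.0000 13.0000]
BᵀPA = [25.0000 30.0000; -13.0000 -21.0000]
K = S⁻¹·BᵀPA = [0.8889 0.6667; -0.1111 -0.9487]
A−BK = [0.1667 -0.3077; 0.0000 -0.3846]
AᵀP(A−BK) = [1.3333 1.0000; 1.0000 5.0769]
P' = Q + AᵀP(A−BK) = [5.5833 0.2500; 0.2500 7.3269]
tr(P') = 12.9103

0.8889 0.6667 -0.1111 -0.9487


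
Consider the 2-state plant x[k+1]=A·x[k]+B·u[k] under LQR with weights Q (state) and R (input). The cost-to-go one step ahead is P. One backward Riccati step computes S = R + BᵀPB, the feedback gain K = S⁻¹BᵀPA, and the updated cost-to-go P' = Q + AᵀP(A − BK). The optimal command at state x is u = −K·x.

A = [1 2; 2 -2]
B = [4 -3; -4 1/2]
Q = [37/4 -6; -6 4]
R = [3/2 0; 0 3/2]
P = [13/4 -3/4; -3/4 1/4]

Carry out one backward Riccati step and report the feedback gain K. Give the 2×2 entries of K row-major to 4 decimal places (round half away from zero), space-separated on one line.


-0.0218 0.3726 -0.1956 -0.1927

BᵀP = [16.0000 -4.0000; -10.1250 2.3750]
S = R + BᵀPB = [3/2 0; 0 3/2] + [80.0000 -50.0000; -50.0000 31.5625] = [81.5000 -50.0000; -50.0000 33.0625]
BᵀPA = [8.0000 40.0000; -5.3750 -25.0000]
K = S⁻¹·BᵀPA = [-0.0218 0.3726; -0.1956 -0.1927]
A−BK = [0.5006 -0.0684; 2.0104 -0.4134]
AᵀP(A−BK) = [0.3734 -0.0164; -0.0164 0.2794]
P' = Q + AᵀP(A−BK) = [9.6234 -6.0164; -6.0164 4.2794]
tr(P') = 13.9028


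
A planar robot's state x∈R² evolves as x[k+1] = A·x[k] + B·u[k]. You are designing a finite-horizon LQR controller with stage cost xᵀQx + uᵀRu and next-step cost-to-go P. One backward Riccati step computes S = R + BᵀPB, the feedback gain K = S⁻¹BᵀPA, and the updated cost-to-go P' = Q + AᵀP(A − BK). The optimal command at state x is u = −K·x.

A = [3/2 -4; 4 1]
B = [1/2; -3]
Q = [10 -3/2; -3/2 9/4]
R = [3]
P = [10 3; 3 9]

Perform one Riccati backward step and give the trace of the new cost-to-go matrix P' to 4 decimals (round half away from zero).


BᵀP = [-4.0000 -25.5000]
S = R + BᵀPB = [3] + [74.5000] = [77.5000]
BᵀPA = [-108.0000 -9.5000]
K = S⁻¹·BᵀPA = [-1.3935 -0.1226]
A−BK = [2.1968 -3.9387; -0.1806 0.6323]
AᵀP(A−BK) = [51.9968 -80.7387; -80.7387 143.8355]
P' = Q + AᵀP(A−BK) = [61.9968 -82.2387; -82.2387 146.0855]
tr(P') = 208.0823

208.0823


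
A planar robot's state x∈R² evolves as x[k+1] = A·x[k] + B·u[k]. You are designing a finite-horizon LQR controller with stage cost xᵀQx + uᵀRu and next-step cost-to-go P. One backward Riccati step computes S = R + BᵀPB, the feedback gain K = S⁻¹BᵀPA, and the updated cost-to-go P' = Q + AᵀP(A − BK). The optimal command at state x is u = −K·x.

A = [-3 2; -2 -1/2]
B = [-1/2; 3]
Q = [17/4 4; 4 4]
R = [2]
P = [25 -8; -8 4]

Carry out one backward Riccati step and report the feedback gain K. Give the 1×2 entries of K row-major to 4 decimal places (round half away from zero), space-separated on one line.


BᵀP = [-36.5000 16.0000]
S = R + BᵀPB = [2] + [66.2500] = [68.2500]
BᵀPA = [77.5000 -81.0000]
K = S⁻¹·BᵀPA = [1.1355 -1.1868]
A−BK = [-2.4322 1.4066; -5.4066 3.0604]
AᵀP(A−BK) = [56.9963 -34.0220; -34.0220 20.8681]
P' = Q + AᵀP(A−BK) = [61.2463 -30.0220; -30.0220 24.8681]
tr(P') = 86.1145

1.1355 -1.1868


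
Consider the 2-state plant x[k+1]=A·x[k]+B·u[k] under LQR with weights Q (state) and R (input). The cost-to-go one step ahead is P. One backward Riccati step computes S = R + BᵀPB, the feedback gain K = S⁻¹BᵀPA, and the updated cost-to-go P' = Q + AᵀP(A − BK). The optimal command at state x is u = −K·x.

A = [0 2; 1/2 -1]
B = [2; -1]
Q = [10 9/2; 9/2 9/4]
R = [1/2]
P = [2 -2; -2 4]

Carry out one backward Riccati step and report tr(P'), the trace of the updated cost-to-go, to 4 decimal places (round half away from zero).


BᵀP = [6.0000 -8.0000]
S = R + BᵀPB = [1/2] + [20.0000] = [20.5000]
BᵀPA = [-4.0000 20.0000]
K = S⁻¹·BᵀPA = [-0.1951 0.9756]
A−BK = [0.3902 0.0488; 0.3049 -0.0244]
AᵀP(A−BK) = [0.2195 -0.0976; -0.0976 0.4878]
P' = Q + AᵀP(A−BK) = [10.2195 4.4024; 4.4024 2.7378]
tr(P') = 12.9573

12.9573


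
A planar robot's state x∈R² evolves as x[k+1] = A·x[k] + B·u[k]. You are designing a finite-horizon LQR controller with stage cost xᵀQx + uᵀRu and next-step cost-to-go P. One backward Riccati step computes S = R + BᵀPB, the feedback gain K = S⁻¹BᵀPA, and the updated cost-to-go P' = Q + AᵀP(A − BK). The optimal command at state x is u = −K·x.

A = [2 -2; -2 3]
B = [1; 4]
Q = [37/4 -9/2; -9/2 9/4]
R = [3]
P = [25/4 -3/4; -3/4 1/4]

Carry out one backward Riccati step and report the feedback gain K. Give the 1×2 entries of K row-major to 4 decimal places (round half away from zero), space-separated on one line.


0.8276 -0.7931

BᵀP = [3.2500 0.2500]
S = R + BᵀPB = [3] + [4.2500] = [7.2500]
BᵀPA = [6.0000 -5.7500]
K = S⁻¹·BᵀPA = [0.8276 -0.7931]
A−BK = [1.1724 -1.2069; -5.3103 6.1724]
AᵀP(A−BK) = [27.0345 -29.2414; -29.2414 31.6897]
P' = Q + AᵀP(A−BK) = [36.2845 -33.7414; -33.7414 33.9397]
tr(P') = 70.2241


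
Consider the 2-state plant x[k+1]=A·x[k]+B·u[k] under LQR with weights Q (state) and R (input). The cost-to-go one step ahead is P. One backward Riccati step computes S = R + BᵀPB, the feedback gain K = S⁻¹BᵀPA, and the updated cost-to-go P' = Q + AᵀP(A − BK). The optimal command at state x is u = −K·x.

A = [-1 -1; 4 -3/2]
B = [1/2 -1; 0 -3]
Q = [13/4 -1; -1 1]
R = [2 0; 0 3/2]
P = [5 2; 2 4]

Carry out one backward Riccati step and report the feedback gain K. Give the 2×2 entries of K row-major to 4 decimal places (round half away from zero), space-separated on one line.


BᵀP = [2.5000 1.0000; -11.0000 -14.0000]
S = R + BᵀPB = [2 0; 0 3/2] + [1.2500 -5.5000; -5.5000 53.0000] = [3.2500 -5.5000; -5.5000 54.5000]
BᵀPA = [1.5000 -4.0000; -45.0000 32.0000]
K = S⁻¹·BᵀPA = [-1.1285 -0.2860; -0.9396 0.5583]
A−BK = [-1.3753 -0.2987; 1.1813 0.1749]
AᵀP(A−BK) = [12.4119 1.5523; 1.5523 0.9906]
P' = Q + AᵀP(A−BK) = [15.6619 0.5523; 0.5523 1.9906]
tr(P') = 17.6526

-1.1285 -0.2860 -0.9396 0.5583


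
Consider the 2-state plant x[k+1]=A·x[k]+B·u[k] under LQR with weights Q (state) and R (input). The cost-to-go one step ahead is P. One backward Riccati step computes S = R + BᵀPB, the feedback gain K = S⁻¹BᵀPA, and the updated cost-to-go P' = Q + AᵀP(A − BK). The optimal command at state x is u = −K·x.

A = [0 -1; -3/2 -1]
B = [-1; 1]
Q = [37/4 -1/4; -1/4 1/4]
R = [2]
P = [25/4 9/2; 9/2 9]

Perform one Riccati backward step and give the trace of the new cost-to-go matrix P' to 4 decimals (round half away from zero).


47.5606

BᵀP = [-1.7500 4.5000]
S = R + BᵀPB = [2] + [6.2500] = [8.2500]
BᵀPA = [-6.7500 -2.7500]
K = S⁻¹·BᵀPA = [-0.8182 -0.3333]
A−BK = [-0.8182 -1.3333; -0.6818 -0.6667]
AᵀP(A−BK) = [14.7273 18.0000; 18.0000 23.3333]
P' = Q + AᵀP(A−BK) = [23.9773 17.7500; 17.7500 23.5833]
tr(P') = 47.5606


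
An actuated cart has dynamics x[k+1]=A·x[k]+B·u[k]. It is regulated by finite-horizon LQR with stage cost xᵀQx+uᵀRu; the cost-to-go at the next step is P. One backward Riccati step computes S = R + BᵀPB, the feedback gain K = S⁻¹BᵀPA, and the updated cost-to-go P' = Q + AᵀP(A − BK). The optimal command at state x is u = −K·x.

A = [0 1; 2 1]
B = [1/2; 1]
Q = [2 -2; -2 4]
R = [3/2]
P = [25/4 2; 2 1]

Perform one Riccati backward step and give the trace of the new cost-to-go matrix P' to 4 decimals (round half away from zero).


BᵀP = [5.1250 2.0000]
S = R + BᵀPB = [3/2] + [4.5625] = [6.0625]
BᵀPA = [4.0000 7.1250]
K = S⁻¹·BᵀPA = [0.6598 1.1753]
A−BK = [-0.3299 0.4124; 1.3402 -0.1753]
AᵀP(A−BK) = [1.3608 1.2990; 1.2990 2.8763]
P' = Q + AᵀP(A−BK) = [3.3608 -0.7010; -0.7010 6.8763]
tr(P') = 10.2371

10.2371


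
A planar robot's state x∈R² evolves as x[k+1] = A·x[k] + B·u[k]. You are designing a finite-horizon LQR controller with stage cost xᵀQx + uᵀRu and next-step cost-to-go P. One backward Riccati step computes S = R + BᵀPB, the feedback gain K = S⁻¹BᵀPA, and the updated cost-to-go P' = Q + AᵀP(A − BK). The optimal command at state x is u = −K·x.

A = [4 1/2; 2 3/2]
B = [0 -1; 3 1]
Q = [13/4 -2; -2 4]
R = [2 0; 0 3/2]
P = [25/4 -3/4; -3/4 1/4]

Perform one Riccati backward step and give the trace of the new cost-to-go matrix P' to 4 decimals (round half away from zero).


25.3974

BᵀP = [-2.2500 0.7500; -7.0000 1.0000]
S = R + BᵀPB = [2 0; 0 3/2] + [2.2500 3.0000; 3.0000 8.0000] = [4.2500 3.0000; 3.0000 9.5000]
BᵀPA = [-7.5000 0.0000; -26.0000 -2.0000]
K = S⁻¹·BᵀPA = [0.2151 0.1912; -2.8048 -0.2709]
A−BK = [1.1952 0.2291; 4.1594 1.1972]
AᵀP(A−BK) = [17.6892 2.3904; 2.3904 0.4582]
P' = Q + AᵀP(A−BK) = [20.9392 0.3904; 0.3904 4.4582]
tr(P') = 25.3974


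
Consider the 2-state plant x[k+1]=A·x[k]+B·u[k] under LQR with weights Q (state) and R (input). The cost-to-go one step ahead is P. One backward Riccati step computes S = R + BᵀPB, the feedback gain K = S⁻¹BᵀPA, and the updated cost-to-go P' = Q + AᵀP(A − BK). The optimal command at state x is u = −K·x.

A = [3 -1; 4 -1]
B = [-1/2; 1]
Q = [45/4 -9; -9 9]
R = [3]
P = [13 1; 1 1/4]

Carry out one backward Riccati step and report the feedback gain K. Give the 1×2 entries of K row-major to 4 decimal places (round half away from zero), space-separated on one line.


BᵀP = [-5.5000 -0.2500]
S = R + BᵀPB = [3] + [2.5000] = [5.5000]
BᵀPA = [-17.5000 5.7500]
K = S⁻¹·BᵀPA = [-3.1818 1.0455]
A−BK = [1.4091 -0.4773; 7.1818 -2.0455]
AᵀP(A−BK) = [89.3182 -28.7045; -28.7045 9.2386]
P' = Q + AᵀP(A−BK) = [100.5682 -37.7045; -37.7045 18.2386]
tr(P') = 118.8068

-3.1818 1.0455


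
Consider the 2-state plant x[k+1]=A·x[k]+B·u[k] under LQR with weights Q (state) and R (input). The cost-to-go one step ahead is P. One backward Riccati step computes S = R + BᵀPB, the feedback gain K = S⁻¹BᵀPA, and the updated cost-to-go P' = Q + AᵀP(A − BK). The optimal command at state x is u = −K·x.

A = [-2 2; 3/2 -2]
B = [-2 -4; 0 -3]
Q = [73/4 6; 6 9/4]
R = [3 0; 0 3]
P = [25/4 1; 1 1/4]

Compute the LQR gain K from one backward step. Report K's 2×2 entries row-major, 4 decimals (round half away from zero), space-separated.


0.2205 -0.2283 0.2826 -0.2609

BᵀP = [-12.5000 -2.0000; -28.0000 -4.7500]
S = R + BᵀPB = [3 0; 0 3] + [25.0000 56.0000; 56.0000 126.2500] = [28.0000 56.0000; 56.0000 129.2500]
BᵀPA = [22.0000 -21.0000; 48.8750 -46.5000]
K = S⁻¹·BᵀPA = [0.2205 -0.2283; 0.2826 -0.2609]
A−BK = [-0.4286 0.5000; 2.3478 -2.7826]
AᵀP(A−BK) = [0.8991 -0.9783; -0.9783 1.0761]
P' = Q + AᵀP(A−BK) = [19.1491 5.0217; 5.0217 3.3261]
tr(P') = 22.4752


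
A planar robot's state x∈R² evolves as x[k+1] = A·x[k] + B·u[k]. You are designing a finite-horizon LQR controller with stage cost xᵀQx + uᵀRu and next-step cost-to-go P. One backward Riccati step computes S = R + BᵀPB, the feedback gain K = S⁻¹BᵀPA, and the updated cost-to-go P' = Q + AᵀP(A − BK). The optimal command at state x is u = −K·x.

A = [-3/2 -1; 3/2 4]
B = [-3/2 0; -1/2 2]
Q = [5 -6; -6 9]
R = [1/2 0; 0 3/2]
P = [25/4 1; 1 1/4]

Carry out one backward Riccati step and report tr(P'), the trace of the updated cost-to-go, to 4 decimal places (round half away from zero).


15.8884

BᵀP = [-9.8750 -1.6250; 2.0000 0.5000]
S = R + BᵀPB = [1/2 0; 0 3/2] + [15.6250 -3.2500; -3.2500 1.0000] = [16.1250 -3.2500; -3.2500 2.5000]
BᵀPA = [12.3750 3.3750; -2.2500 0.0000]
K = S⁻¹·BᵀPA = [0.7941 0.2836; 0.1324 0.3687]
A−BK = [-0.3088 -0.5746; 1.6324 3.4044]
AᵀP(A−BK) = [0.5956 0.6949; 0.6949 1.2928]
P' = Q + AᵀP(A−BK) = [5.5956 -5.3051; -5.3051 10.2928]
tr(P') = 15.8884


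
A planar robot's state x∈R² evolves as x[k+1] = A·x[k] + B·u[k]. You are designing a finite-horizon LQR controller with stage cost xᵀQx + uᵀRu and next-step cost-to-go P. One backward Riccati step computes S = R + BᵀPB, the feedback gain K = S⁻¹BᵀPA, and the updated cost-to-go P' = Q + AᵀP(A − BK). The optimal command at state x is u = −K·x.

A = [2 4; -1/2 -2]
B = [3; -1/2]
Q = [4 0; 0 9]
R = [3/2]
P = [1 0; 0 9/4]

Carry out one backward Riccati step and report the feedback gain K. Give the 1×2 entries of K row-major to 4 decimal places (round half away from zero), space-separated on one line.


BᵀP = [3.0000 -1.1250]
S = R + BᵀPB = [3/2] + [9.5625] = [11.0625]
BᵀPA = [6.5625 14.2500]
K = S⁻¹·BᵀPA = [0.5932 1.2881]
A−BK = [0.2203 0.1356; -0.2034 -1.3559]
AᵀP(A−BK) = [0.6695 1.7966; 1.7966 6.6441]
P' = Q + AᵀP(A−BK) = [4.6695 1.7966; 1.7966 15.6441]
tr(P') = 20.3136

0.5932 1.2881


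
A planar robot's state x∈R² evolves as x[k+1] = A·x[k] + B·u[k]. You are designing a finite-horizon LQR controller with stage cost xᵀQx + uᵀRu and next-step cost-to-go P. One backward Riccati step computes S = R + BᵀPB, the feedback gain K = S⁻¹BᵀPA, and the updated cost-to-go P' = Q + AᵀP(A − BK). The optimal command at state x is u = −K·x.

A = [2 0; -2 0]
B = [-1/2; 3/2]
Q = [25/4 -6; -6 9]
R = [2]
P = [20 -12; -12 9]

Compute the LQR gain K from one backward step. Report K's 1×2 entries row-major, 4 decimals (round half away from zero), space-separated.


BᵀP = [-28.0000 19.5000]
S = R + BᵀPB = [2] + [43.2500] = [45.2500]
BᵀPA = [-95.0000 0.0000]
K = S⁻¹·BᵀPA = [-2.0994 0.0000]
A−BK = [0.9503 0.0000; 1.1492 0.0000]
AᵀP(A−BK) = [12.5525 0.0000; 0.0000 0.0000]
P' = Q + AᵀP(A−BK) = [18.8025 -6.0000; -6.0000 9.0000]
tr(P') = 27.8025

-2.0994 0.0000


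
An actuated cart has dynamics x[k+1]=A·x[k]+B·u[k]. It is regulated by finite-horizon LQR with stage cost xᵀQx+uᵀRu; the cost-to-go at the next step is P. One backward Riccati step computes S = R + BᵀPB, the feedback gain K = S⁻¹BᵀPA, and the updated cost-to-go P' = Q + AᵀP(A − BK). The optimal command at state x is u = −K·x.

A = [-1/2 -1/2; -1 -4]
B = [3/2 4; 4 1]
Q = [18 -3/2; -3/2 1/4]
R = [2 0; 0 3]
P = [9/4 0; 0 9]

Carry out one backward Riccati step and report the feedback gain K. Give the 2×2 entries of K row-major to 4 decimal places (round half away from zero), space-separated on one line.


BᵀP = [3.3750 36.0000; 9.0000 9.0000]
S = R + BᵀPB = [2 0; 0 3] + [149.0625 49.5000; 49.5000 45.0000] = [151.0625 49.5000; 49.5000 48.0000]
BᵀPA = [-37.6875 -145.6875; -13.5000 -40.5000]
K = S⁻¹·BᵀPA = [-0.2376 -1.0391; -0.0362 0.2278]
A−BK = [0.0012 0.1475; -0.0133 -0.0716]
AᵀP(A−BK) = [0.1185 0.4781; 0.4781 2.4099]
P' = Q + AᵀP(A−BK) = [18.1185 -1.0219; -1.0219 2.6599]
tr(P') = 20.7784

-0.2376 -1.0391 -0.0362 0.2278


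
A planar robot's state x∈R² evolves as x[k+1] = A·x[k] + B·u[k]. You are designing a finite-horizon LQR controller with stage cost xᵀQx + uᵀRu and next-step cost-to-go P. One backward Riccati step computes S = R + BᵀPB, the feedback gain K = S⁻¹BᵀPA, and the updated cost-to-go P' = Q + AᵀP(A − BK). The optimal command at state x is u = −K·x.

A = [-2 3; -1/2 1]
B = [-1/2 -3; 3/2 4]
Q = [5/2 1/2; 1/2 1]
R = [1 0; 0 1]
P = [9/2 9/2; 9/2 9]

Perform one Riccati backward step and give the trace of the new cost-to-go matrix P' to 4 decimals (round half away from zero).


BᵀP = [4.5000 11.2500; 4.5000 22.5000]
S = R + BᵀPB = [1 0; 0 1] + [14.6250 31.5000; 31.5000 76.5000] = [15.6250 31.5000; 31.5000 77.5000]
BᵀPA = [-14.6250 24.7500; -20.2500 36.0000]
K = S⁻¹·BᵀPA = [-2.2661 3.5856; 0.6598 -0.9929]
A−BK = [-1.1538 1.8142; 0.2601 -0.4070]
AᵀP(A−BK) = [9.4688 -14.9160; -14.9160 23.4993]
P' = Q + AᵀP(A−BK) = [11.9688 -14.4160; -14.4160 24.4993]
tr(P') = 36.4681

36.4681


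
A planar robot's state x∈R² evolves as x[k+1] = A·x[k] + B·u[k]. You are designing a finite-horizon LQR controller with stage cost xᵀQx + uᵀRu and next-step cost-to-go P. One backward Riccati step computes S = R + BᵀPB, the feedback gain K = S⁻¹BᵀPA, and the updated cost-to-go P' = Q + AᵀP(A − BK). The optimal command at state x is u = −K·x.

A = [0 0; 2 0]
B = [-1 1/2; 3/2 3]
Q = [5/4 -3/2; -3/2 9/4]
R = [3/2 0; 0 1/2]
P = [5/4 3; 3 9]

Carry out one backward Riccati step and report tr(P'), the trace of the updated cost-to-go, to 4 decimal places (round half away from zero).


3.7003

BᵀP = [3.2500 10.5000; 9.6250 28.5000]
S = R + BᵀPB = [3/2 0; 0 1/2] + [12.5000 33.1250; 33.1250 90.3125] = [14.0000 33.1250; 33.1250 90.8125]
BᵀPA = [21.0000 0.0000; 57.0000 0.0000]
K = S⁻¹·BᵀPA = [0.1088 0.0000; 0.5880 0.0000]
A−BK = [-0.1852 0.0000; 0.0729 0.0000]
AᵀP(A−BK) = [0.2003 0.0000; 0.0000 0.0000]
P' = Q + AᵀP(A−BK) = [1.4503 -1.5000; -1.5000 2.2500]
tr(P') = 3.7003


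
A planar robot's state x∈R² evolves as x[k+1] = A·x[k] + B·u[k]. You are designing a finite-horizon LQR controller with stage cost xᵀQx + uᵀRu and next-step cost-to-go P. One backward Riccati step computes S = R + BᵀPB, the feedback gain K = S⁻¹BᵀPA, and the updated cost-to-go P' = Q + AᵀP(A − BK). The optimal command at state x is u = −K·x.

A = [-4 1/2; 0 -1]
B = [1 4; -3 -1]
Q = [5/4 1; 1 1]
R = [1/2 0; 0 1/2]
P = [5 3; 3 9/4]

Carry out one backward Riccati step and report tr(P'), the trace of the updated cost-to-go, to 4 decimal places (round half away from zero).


2.9517

BᵀP = [-4.0000 -3.7500; 17.0000 9.7500]
S = R + BᵀPB = [1/2 0; 0 1/2] + [7.2500 -12.2500; -12.2500 58.2500] = [7.7500 -12.2500; -12.2500 58.7500]
BᵀPA = [16.0000 1.7500; -68.0000 -1.2500]
K = S⁻¹·BᵀPA = [0.3505 0.2867; -1.0844 0.0385]
A−BK = [-0.0131 0.0594; -0.0328 -0.1016]
AᵀP(A−BK) = [0.6552 0.0311; 0.0311 0.0465]
P' = Q + AᵀP(A−BK) = [1.9052 1.0311; 1.0311 1.0465]
tr(P') = 2.9517


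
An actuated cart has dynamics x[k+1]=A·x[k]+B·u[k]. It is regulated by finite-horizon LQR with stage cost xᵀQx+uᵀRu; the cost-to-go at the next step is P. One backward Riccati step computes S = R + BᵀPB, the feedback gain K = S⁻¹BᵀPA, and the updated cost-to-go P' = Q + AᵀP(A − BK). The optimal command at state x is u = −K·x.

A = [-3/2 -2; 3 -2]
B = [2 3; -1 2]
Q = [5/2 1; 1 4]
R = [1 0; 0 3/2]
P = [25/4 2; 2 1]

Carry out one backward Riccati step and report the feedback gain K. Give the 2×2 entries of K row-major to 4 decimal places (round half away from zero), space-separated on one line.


BᵀP = [10.5000 3.0000; 22.7500 8.0000]
S = R + BᵀPB = [1 0; 0 3/2] + [18.0000 37.5000; 37.5000 84.2500] = [19.0000 37.5000; 37.5000 85.7500]
BᵀPA = [-6.7500 -27.0000; -10.1250 -61.5000]
K = S⁻¹·BᵀPA = [-0.8929 -0.0404; 0.2724 -0.6996]
A−BK = [-0.5314 0.1794; 1.5622 -0.6413]
AᵀP(A−BK) = [1.7934 -0.6054; -0.6054 0.8879]
P' = Q + AᵀP(A−BK) = [4.2934 0.3946; 0.3946 4.8879]
tr(P') = 9.1813

-0.8929 -0.0404 0.2724 -0.6996


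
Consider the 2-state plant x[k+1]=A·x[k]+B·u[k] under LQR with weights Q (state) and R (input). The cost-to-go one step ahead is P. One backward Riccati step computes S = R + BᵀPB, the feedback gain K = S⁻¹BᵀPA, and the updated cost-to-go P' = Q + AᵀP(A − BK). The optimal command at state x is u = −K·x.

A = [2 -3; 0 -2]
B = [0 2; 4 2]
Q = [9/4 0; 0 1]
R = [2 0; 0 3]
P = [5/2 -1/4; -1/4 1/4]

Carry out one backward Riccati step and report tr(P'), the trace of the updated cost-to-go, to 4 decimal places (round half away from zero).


10.9792

BᵀP = [-1.0000 1.0000; 4.5000 0.0000]
S = R + BᵀPB = [2 0; 0 3] + [4.0000 0.0000; 0.0000 9.0000] = [6.0000 0.0000; 0.0000 12.0000]
BᵀPA = [-2.0000 1.0000; 9.0000 -13.5000]
K = S⁻¹·BᵀPA = [-0.3333 0.1667; 0.7500 -1.1250]
A−BK = [0.5000 -0.7500; -0.1667 -0.4167]
AᵀP(A−BK) = [2.5833 -3.5417; -3.5417 5.1458]
P' = Q + AᵀP(A−BK) = [4.8333 -3.5417; -3.5417 6.1458]
tr(P') = 10.9792


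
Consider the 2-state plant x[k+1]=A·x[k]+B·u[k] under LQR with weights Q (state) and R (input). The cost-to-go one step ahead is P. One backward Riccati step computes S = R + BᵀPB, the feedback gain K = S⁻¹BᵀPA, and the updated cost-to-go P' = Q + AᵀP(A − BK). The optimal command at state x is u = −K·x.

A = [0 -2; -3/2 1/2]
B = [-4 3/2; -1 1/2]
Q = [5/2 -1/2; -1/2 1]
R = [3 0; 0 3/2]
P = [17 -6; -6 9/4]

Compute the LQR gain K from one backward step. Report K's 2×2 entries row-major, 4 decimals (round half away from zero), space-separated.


BᵀP = [-62.0000 21.7500; 22.5000 -7.8750]
S = R + BᵀPB = [3 0; 0 3/2] + [226.2500 -82.1250; -82.1250 29.8125] = [229.2500 -82.1250; -82.1250 31.3125]
BᵀPA = [-32.6250 134.8750; 11.8125 -48.9375]
K = S⁻¹·BᵀPA = [-0.1186 0.4708; 0.0661 -0.3280]
A−BK = [-0.5737 0.3753; -1.6517 1.1348]
AᵀP(A−BK) = [0.4113 -0.4521; -0.4521 1.0077]
P' = Q + AᵀP(A−BK) = [2.9113 -0.9521; -0.9521 2.0077]
tr(P') = 4.9190

-0.1186 0.4708 0.0661 -0.3280


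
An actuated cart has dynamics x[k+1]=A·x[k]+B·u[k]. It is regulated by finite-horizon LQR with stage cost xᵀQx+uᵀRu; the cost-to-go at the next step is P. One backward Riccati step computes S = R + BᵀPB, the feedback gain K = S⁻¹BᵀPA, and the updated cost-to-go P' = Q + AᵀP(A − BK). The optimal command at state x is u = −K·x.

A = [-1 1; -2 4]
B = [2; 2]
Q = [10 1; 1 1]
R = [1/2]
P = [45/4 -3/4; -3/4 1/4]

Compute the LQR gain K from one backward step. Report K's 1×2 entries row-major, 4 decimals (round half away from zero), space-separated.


BᵀP = [21.0000 -1.0000]
S = R + BᵀPB = [1/2] + [40.0000] = [40.5000]
BᵀPA = [-19.0000 17.0000]
K = S⁻¹·BᵀPA = [-0.4691 0.4198]
A−BK = [-0.0617 0.1605; -1.0617 3.1605]
AᵀP(A−BK) = [0.3364 -0.7747; -0.7747 2.1142]
P' = Q + AᵀP(A−BK) = [10.3364 0.2253; 0.2253 3.1142]
tr(P') = 13.4506

-0.4691 0.4198


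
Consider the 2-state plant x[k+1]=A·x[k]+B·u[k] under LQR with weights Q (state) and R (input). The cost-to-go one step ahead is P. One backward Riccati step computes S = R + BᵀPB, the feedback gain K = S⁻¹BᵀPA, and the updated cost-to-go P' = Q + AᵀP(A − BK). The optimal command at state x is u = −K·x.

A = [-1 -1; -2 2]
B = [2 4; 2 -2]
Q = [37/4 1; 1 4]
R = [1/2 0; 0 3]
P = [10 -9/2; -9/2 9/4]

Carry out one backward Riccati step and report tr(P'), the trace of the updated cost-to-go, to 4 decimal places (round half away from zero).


14.2397

BᵀP = [11.0000 -4.5000; 49.0000 -22.5000]
S = R + BᵀPB = [1/2 0; 0 3] + [13.0000 53.0000; 53.0000 241.0000] = [13.5000 53.0000; 53.0000 244.0000]
BᵀPA = [-2.0000 -20.0000; -4.0000 -94.0000]
K = S⁻¹·BᵀPA = [-0.5691 0.2103; 0.1072 -0.4309]
A−BK = [-0.2907 0.3031; -0.6474 0.7175]
AᵀP(A−BK) = [0.2907 -0.3031; -0.3031 0.6990]
P' = Q + AᵀP(A−BK) = [9.5407 0.6969; 0.6969 4.6990]
tr(P') = 14.2397
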